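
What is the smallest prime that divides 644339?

59

644339 is odd.
Digit sum 29, not divisible by 3.
Ends in 9: not divisible by 5.
7: 644339 = 7·92048 + 3
11: 644339 = 11·58576 + 3
13: 644339 = 13·49564 + 7
17: 644339 = 17·37902 + 5
19: 644339 = 19·33912 + 11
23: 644339 = 23·28014 + 17
29: 644339 = 29·22218 + 17
31: 644339 = 31·20785 + 4
37: 644339 = 37·17414 + 21
41: 644339 = 41·15715 + 24
43: 644339 = 43·14984 + 27
47: 644339 = 47·13709 + 16
53: 644339 = 53·12157 + 18
59: 644339 = 59·10921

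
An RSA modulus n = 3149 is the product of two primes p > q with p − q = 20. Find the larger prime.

Since p = q + 20, we have 3149 = q(q + 20), so q² + 20q − 3149 = 0.
Discriminant: 20² + 4·3149 = 400 + 12596 = 12996; √12996 = 114.
q = (−20 + 114)/2 = 47, and p = q + 20 = 67.
Check: 47 · 67 = 3149.

67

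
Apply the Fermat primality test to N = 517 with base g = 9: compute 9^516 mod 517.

9^1 ≡ 9 (mod 517)
9^2 ≡ 9^2 = 81 ≡ 81 (mod 517)
9^4 ≡ 81^2 = 6561 ≡ 357 (mod 517)
9^8 ≡ 357^2 = 127449 ≡ 267 (mod 517)
9^16 ≡ 267^2 = 71289 ≡ 460 (mod 517)
9^32 ≡ 460^2 = 211600 ≡ 147 (mod 517)
9^64 ≡ 147^2 = 21609 ≡ 412 (mod 517)
9^128 ≡ 412^2 = 169744 ≡ 168 (mod 517)
9^256 ≡ 168^2 = 28224 ≡ 306 (mod 517)
9^512 ≡ 306^2 = 93636 ≡ 59 (mod 517)
516 = 512 + 4 in binary powers of 2.
So 9^516 ≡ 59 · 357 ≡ 383 (mod 517).
Since 383 ≠ 1, base 9 is a Fermat witness: 517 is composite.

383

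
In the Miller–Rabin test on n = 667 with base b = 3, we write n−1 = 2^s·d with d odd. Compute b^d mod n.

667 − 1 = 666 = 2^1 · 333, so d = 333.
3^1 ≡ 3 (mod 667)
3^2 ≡ 3^2 = 9 ≡ 9 (mod 667)
3^4 ≡ 9^2 = 81 ≡ 81 (mod 667)
3^8 ≡ 81^2 = 6561 ≡ 558 (mod 667)
3^16 ≡ 558^2 = 311364 ≡ 542 (mod 667)
3^32 ≡ 542^2 = 293764 ≡ 284 (mod 667)
3^64 ≡ 284^2 = 80656 ≡ 616 (mod 667)
3^128 ≡ 616^2 = 379456 ≡ 600 (mod 667)
3^256 ≡ 600^2 = 360000 ≡ 487 (mod 667)
333 = 256 + 64 + 8 + 4 + 1 in binary powers of 2.
So 3^333 ≡ 487 · 616 · 558 · 81 · 3 ≡ 188 (mod 667).
Squaring chain: 188; never reaches −1, so base 3 is a Miller–Rabin witness that 667 is composite.

188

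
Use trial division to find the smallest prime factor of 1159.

1159 is odd.
Digit sum 16, not divisible by 3.
Ends in 9: not divisible by 5.
7: 1159 = 7·165 + 4
11: 1159 = 11·105 + 4
13: 1159 = 13·89 + 2
17: 1159 = 17·68 + 3
19: 1159 = 19·61

19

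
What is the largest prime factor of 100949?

100949 = 29 · 3481
3481 = 59 · 59
59 = 59 · 1
So 100949 = 29 · 59^2; the largest prime factor is 59.

59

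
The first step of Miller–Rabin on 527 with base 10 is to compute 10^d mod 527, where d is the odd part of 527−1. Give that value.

107

527 − 1 = 526 = 2^1 · 263, so d = 263.
10^1 ≡ 10 (mod 527)
10^2 ≡ 10^2 = 100 ≡ 100 (mod 527)
10^4 ≡ 100^2 = 10000 ≡ 514 (mod 527)
10^8 ≡ 514^2 = 264196 ≡ 169 (mod 527)
10^16 ≡ 169^2 = 28561 ≡ 103 (mod 527)
10^32 ≡ 103^2 = 10609 ≡ 69 (mod 527)
10^64 ≡ 69^2 = 4761 ≡ 18 (mod 527)
10^128 ≡ 18^2 = 324 ≡ 324 (mod 527)
10^256 ≡ 324^2 = 104976 ≡ 103 (mod 527)
263 = 256 + 4 + 2 + 1 in binary powers of 2.
So 10^263 ≡ 103 · 514 · 100 · 10 ≡ 107 (mod 527).
Squaring chain: 107; never reaches −1, so base 10 is a Miller–Rabin witness that 527 is composite.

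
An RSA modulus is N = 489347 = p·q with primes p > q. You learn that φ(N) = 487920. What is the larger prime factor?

857

φ(n) = (p−1)(q−1) = n − (p+q) + 1, so p + q = 489347 − 487920 + 1 = 1428.
p and q are the roots of t² − 1428t + 489347 = 0.
Discriminant: 1428² − 4·489347 = 2039184 − 1957388 = 81796; √81796 = 286.
q = (1428 − 286)/2 = 571, p = (1428 + 286)/2 = 857.
Check: 571 · 857 = 489347.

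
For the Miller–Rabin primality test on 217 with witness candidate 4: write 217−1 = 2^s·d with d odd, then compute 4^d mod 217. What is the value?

78

217 − 1 = 216 = 2^3 · 27, so d = 27.
4^1 ≡ 4 (mod 217)
4^2 ≡ 4^2 = 16 ≡ 16 (mod 217)
4^4 ≡ 16^2 = 256 ≡ 39 (mod 217)
4^8 ≡ 39^2 = 1521 ≡ 2 (mod 217)
4^16 ≡ 2^2 = 4 ≡ 4 (mod 217)
27 = 16 + 8 + 2 + 1 in binary powers of 2.
So 4^27 ≡ 4 · 2 · 16 · 4 ≡ 78 (mod 217).
Squaring chain: 78 → 8 → 64; never reaches −1, so base 4 is a Miller–Rabin witness that 217 is composite.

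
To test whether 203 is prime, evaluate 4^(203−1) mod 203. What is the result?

123

4^1 ≡ 4 (mod 203)
4^2 ≡ 4^2 = 16 ≡ 16 (mod 203)
4^4 ≡ 16^2 = 256 ≡ 53 (mod 203)
4^8 ≡ 53^2 = 2809 ≡ 170 (mod 203)
4^16 ≡ 170^2 = 28900 ≡ 74 (mod 203)
4^32 ≡ 74^2 = 5476 ≡ 198 (mod 203)
4^64 ≡ 198^2 = 39204 ≡ 25 (mod 203)
4^128 ≡ 25^2 = 625 ≡ 16 (mod 203)
202 = 128 + 64 + 8 + 2 in binary powers of 2.
So 4^202 ≡ 16 · 25 · 170 · 16 ≡ 123 (mod 203).
Since 123 ≠ 1, base 4 is a Fermat witness: 203 is composite.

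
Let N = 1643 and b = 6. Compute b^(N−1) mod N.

1296

6^1 ≡ 6 (mod 1643)
6^2 ≡ 6^2 = 36 ≡ 36 (mod 1643)
6^4 ≡ 36^2 = 1296 ≡ 1296 (mod 1643)
6^8 ≡ 1296^2 = 1679616 ≡ 470 (mod 1643)
6^16 ≡ 470^2 = 220900 ≡ 738 (mod 1643)
6^32 ≡ 738^2 = 544644 ≡ 811 (mod 1643)
6^64 ≡ 811^2 = 657721 ≡ 521 (mod 1643)
6^128 ≡ 521^2 = 271441 ≡ 346 (mod 1643)
6^256 ≡ 346^2 = 119716 ≡ 1420 (mod 1643)
6^512 ≡ 1420^2 = 2016400 ≡ 439 (mod 1643)
6^1024 ≡ 439^2 = 192721 ≡ 490 (mod 1643)
1642 = 1024 + 512 + 64 + 32 + 8 + 2 in binary powers of 2.
So 6^1642 ≡ 490 · 439 · 521 · 811 · 470 · 36 ≡ 1296 (mod 1643).
Since 1296 ≠ 1, base 6 is a Fermat witness: 1643 is composite.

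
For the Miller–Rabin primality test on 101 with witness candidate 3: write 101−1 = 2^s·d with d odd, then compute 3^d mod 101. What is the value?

10

101 − 1 = 100 = 2^2 · 25, so d = 25.
3^1 ≡ 3 (mod 101)
3^2 ≡ 3^2 = 9 ≡ 9 (mod 101)
3^4 ≡ 9^2 = 81 ≡ 81 (mod 101)
3^8 ≡ 81^2 = 6561 ≡ 97 (mod 101)
3^16 ≡ 97^2 = 9409 ≡ 16 (mod 101)
25 = 16 + 8 + 1 in binary powers of 2.
So 3^25 ≡ 16 · 97 · 3 ≡ 10 (mod 101).
Squaring chain: 10 → 100; reaches −1, so base 3 does not prove 101 composite.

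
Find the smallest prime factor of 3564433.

47

3564433 is odd.
Digit sum 28, not divisible by 3.
Ends in 3: not divisible by 5.
7: 3564433 = 7·509204 + 5
11: 3564433 = 11·324039 + 4
13: 3564433 = 13·274187 + 2
17: 3564433 = 17·209672 + 9
19: 3564433 = 19·187601 + 14
23: 3564433 = 23·154975 + 8
29: 3564433 = 29·122911 + 14
31: 3564433 = 31·114981 + 22
37: 3564433 = 37·96336 + 1
41: 3564433 = 41·86937 + 16
43: 3564433 = 43·82893 + 34
47: 3564433 = 47·75839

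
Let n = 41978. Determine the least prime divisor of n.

41978 is even: 2 divides it.

2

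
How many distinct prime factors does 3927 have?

3927 = 3 · 1309
1309 = 7 · 187
187 = 11 · 17
3927 = 3 · 7 · 11 · 17, which has 4 distinct prime factors.

4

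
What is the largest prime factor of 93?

31

93 = 3 · 31
31 is prime.
So 93 = 3 · 31; the largest prime factor is 31.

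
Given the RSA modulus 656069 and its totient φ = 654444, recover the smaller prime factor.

φ(n) = (p−1)(q−1) = n − (p+q) + 1, so p + q = 656069 − 654444 + 1 = 1626.
p and q are the roots of t² − 1626t + 656069 = 0.
Discriminant: 1626² − 4·656069 = 2643876 − 2624276 = 19600; √19600 = 140.
q = (1626 − 140)/2 = 743, p = (1626 + 140)/2 = 883.
Check: 743 · 883 = 656069.

743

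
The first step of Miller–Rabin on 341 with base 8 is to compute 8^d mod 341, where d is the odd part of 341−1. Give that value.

341 − 1 = 340 = 2^2 · 85, so d = 85.
8^1 ≡ 8 (mod 341)
8^2 ≡ 8^2 = 64 ≡ 64 (mod 341)
8^4 ≡ 64^2 = 4096 ≡ 4 (mod 341)
8^8 ≡ 4^2 = 16 ≡ 16 (mod 341)
8^16 ≡ 16^2 = 256 ≡ 256 (mod 341)
8^32 ≡ 256^2 = 65536 ≡ 64 (mod 341)
8^64 ≡ 64^2 = 4096 ≡ 4 (mod 341)
85 = 64 + 16 + 4 + 1 in binary powers of 2.
So 8^85 ≡ 4 · 256 · 4 · 8 ≡ 32 (mod 341).
Squaring chain: 32 → 1; never reaches −1, so base 8 is a Miller–Rabin witness that 341 is composite.

32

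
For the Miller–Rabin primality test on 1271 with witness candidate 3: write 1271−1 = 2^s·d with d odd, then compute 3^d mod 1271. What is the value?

150

1271 − 1 = 1270 = 2^1 · 635, so d = 635.
3^1 ≡ 3 (mod 1271)
3^2 ≡ 3^2 = 9 ≡ 9 (mod 1271)
3^4 ≡ 9^2 = 81 ≡ 81 (mod 1271)
3^8 ≡ 81^2 = 6561 ≡ 206 (mod 1271)
3^16 ≡ 206^2 = 42436 ≡ 493 (mod 1271)
3^32 ≡ 493^2 = 243049 ≡ 288 (mod 1271)
3^64 ≡ 288^2 = 82944 ≡ 329 (mod 1271)
3^128 ≡ 329^2 = 108241 ≡ 206 (mod 1271)
3^256 ≡ 206^2 = 42436 ≡ 493 (mod 1271)
3^512 ≡ 493^2 = 243049 ≡ 288 (mod 1271)
635 = 512 + 64 + 32 + 16 + 8 + 2 + 1 in binary powers of 2.
So 3^635 ≡ 288 · 329 · 288 · 493 · 206 · 9 · 3 ≡ 150 (mod 1271).
Squaring chain: 150; never reaches −1, so base 3 is a Miller–Rabin witness that 1271 is composite.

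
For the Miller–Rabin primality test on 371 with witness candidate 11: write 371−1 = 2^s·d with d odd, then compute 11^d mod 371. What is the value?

324

371 − 1 = 370 = 2^1 · 185, so d = 185.
11^1 ≡ 11 (mod 371)
11^2 ≡ 11^2 = 121 ≡ 121 (mod 371)
11^4 ≡ 121^2 = 14641 ≡ 172 (mod 371)
11^8 ≡ 172^2 = 29584 ≡ 275 (mod 371)
11^16 ≡ 275^2 = 75625 ≡ 312 (mod 371)
11^32 ≡ 312^2 = 97344 ≡ 142 (mod 371)
11^64 ≡ 142^2 = 20164 ≡ 130 (mod 371)
11^128 ≡ 130^2 = 16900 ≡ 205 (mod 371)
185 = 128 + 32 + 16 + 8 + 1 in binary powers of 2.
So 11^185 ≡ 205 · 142 · 312 · 275 · 11 ≡ 324 (mod 371).
Squaring chain: 324; never reaches −1, so base 11 is a Miller–Rabin witness that 371 is composite.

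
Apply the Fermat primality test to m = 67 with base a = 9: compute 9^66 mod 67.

1

9^1 ≡ 9 (mod 67)
9^2 ≡ 9^2 = 81 ≡ 14 (mod 67)
9^4 ≡ 14^2 = 196 ≡ 62 (mod 67)
9^8 ≡ 62^2 = 3844 ≡ 25 (mod 67)
9^16 ≡ 25^2 = 625 ≡ 22 (mod 67)
9^32 ≡ 22^2 = 484 ≡ 15 (mod 67)
9^64 ≡ 15^2 = 225 ≡ 24 (mod 67)
66 = 64 + 2 in binary powers of 2.
So 9^66 ≡ 24 · 14 ≡ 1 (mod 67).
Since the result is 1, base 9 gives no evidence that 67 is composite.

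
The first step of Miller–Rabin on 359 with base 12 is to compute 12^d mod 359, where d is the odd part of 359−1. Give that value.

359 − 1 = 358 = 2^1 · 179, so d = 179.
12^1 ≡ 12 (mod 359)
12^2 ≡ 12^2 = 144 ≡ 144 (mod 359)
12^4 ≡ 144^2 = 20736 ≡ 273 (mod 359)
12^8 ≡ 273^2 = 74529 ≡ 216 (mod 359)
12^16 ≡ 216^2 = 46656 ≡ 345 (mod 359)
12^32 ≡ 345^2 = 119025 ≡ 196 (mod 359)
12^64 ≡ 196^2 = 38416 ≡ 3 (mod 359)
12^128 ≡ 3^2 = 9 ≡ 9 (mod 359)
179 = 128 + 32 + 16 + 2 + 1 in binary powers of 2.
So 12^179 ≡ 9 · 196 · 345 · 144 · 12 ≡ 1 (mod 359).
Since 12^d ≡ 1 (mod 359), base 12 does not prove 359 composite.

1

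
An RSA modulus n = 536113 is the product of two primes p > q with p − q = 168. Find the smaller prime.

653

Since p = q + 168, we have 536113 = q(q + 168), so q² + 168q − 536113 = 0.
Discriminant: 168² + 4·536113 = 28224 + 2144452 = 2172676; √2172676 = 1474.
q = (−168 + 1474)/2 = 653, and p = q + 168 = 821.
Check: 653 · 821 = 536113.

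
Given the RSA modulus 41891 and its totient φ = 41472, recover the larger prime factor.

φ(n) = (p−1)(q−1) = n − (p+q) + 1, so p + q = 41891 − 41472 + 1 = 420.
p and q are the roots of t² − 420t + 41891 = 0.
Discriminant: 420² − 4·41891 = 176400 − 167564 = 8836; √8836 = 94.
q = (420 − 94)/2 = 163, p = (420 + 94)/2 = 257.
Check: 163 · 257 = 41891.

257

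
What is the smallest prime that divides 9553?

41

9553 is odd.
Digit sum 22, not divisible by 3.
Ends in 3: not divisible by 5.
7: 9553 = 7·1364 + 5
11: 9553 = 11·868 + 5
13: 9553 = 13·734 + 11
17: 9553 = 17·561 + 16
19: 9553 = 19·502 + 15
23: 9553 = 23·415 + 8
29: 9553 = 29·329 + 12
31: 9553 = 31·308 + 5
37: 9553 = 37·258 + 7
41: 9553 = 41·233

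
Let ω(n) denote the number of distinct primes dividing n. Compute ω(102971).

3

102971 = 11^2 · 851
851 = 23 · 37
102971 = 11^2 · 23 · 37, which has 3 distinct prime factors.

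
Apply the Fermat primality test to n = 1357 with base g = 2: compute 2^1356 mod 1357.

2^1 ≡ 2 (mod 1357)
2^2 ≡ 2^2 = 4 ≡ 4 (mod 1357)
2^4 ≡ 4^2 = 16 ≡ 16 (mod 1357)
2^8 ≡ 16^2 = 256 ≡ 256 (mod 1357)
2^16 ≡ 256^2 = 65536 ≡ 400 (mod 1357)
2^32 ≡ 400^2 = 160000 ≡ 1231 (mod 1357)
2^64 ≡ 1231^2 = 1515361 ≡ 949 (mod 1357)
2^128 ≡ 949^2 = 900601 ≡ 910 (mod 1357)
2^256 ≡ 910^2 = 828100 ≡ 330 (mod 1357)
2^512 ≡ 330^2 = 108900 ≡ 340 (mod 1357)
2^1024 ≡ 340^2 = 115600 ≡ 255 (mod 1357)
1356 = 1024 + 256 + 64 + 8 + 4 in binary powers of 2.
So 2^1356 ≡ 255 · 330 · 949 · 256 · 16 ≡ 997 (mod 1357).
Since 997 ≠ 1, base 2 is a Fermat witness: 1357 is composite.

997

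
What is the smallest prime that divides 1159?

19

1159 is odd.
Digit sum 16, not divisible by 3.
Ends in 9: not divisible by 5.
7: 1159 = 7·165 + 4
11: 1159 = 11·105 + 4
13: 1159 = 13·89 + 2
17: 1159 = 17·68 + 3
19: 1159 = 19·61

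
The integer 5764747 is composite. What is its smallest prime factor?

67

5764747 is odd.
Digit sum 40, not divisible by 3.
Ends in 7: not divisible by 5.
7: 5764747 = 7·823535 + 2
11: 5764747 = 11·524067 + 10
13: 5764747 = 13·443442 + 1
17: 5764747 = 17·339102 + 13
19: 5764747 = 19·303407 + 14
23: 5764747 = 23·250641 + 4
29: 5764747 = 29·198784 + 11
31: 5764747 = 31·185959 + 18
37: 5764747 = 37·155803 + 36
41: 5764747 = 41·140603 + 24
43: 5764747 = 43·134063 + 38
47: 5764747 = 47·122654 + 9
53: 5764747 = 53·108768 + 43
59: 5764747 = 59·97707 + 34
61: 5764747 = 61·94504 + 3
67: 5764747 = 67·86041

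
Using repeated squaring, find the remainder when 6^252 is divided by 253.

234

6^1 ≡ 6 (mod 253)
6^2 ≡ 6^2 = 36 ≡ 36 (mod 253)
6^4 ≡ 36^2 = 1296 ≡ 31 (mod 253)
6^8 ≡ 31^2 = 961 ≡ 202 (mod 253)
6^16 ≡ 202^2 = 40804 ≡ 71 (mod 253)
6^32 ≡ 71^2 = 5041 ≡ 234 (mod 253)
6^64 ≡ 234^2 = 54756 ≡ 108 (mod 253)
6^128 ≡ 108^2 = 11664 ≡ 26 (mod 253)
252 = 128 + 64 + 32 + 16 + 8 + 4 in binary powers of 2.
So 6^252 ≡ 26 · 108 · 234 · 71 · 202 · 31 ≡ 234 (mod 253).
Since 234 ≠ 1, base 6 is a Fermat witness: 253 is composite.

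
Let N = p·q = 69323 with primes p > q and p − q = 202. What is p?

Since p = q + 202, we have 69323 = q(q + 202), so q² + 202q − 69323 = 0.
Discriminant: 202² + 4·69323 = 40804 + 277292 = 318096; √318096 = 564.
q = (−202 + 564)/2 = 181, and p = q + 202 = 383.
Check: 181 · 383 = 69323.

383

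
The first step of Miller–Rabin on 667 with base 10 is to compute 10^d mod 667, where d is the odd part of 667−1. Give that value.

172

667 − 1 = 666 = 2^1 · 333, so d = 333.
10^1 ≡ 10 (mod 667)
10^2 ≡ 10^2 = 100 ≡ 100 (mod 667)
10^4 ≡ 100^2 = 10000 ≡ 662 (mod 667)
10^8 ≡ 662^2 = 438244 ≡ 25 (mod 667)
10^16 ≡ 25^2 = 625 ≡ 625 (mod 667)
10^32 ≡ 625^2 = 390625 ≡ 430 (mod 667)
10^64 ≡ 430^2 = 184900 ≡ 141 (mod 667)
10^128 ≡ 141^2 = 19881 ≡ 538 (mod 667)
10^256 ≡ 538^2 = 289444 ≡ 633 (mod 667)
333 = 256 + 64 + 8 + 4 + 1 in binary powers of 2.
So 10^333 ≡ 633 · 141 · 25 · 662 · 10 ≡ 172 (mod 667).
Squaring chain: 172; never reaches −1, so base 10 is a Miller–Rabin witness that 667 is composite.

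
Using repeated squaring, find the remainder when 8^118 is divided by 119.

8^1 ≡ 8 (mod 119)
8^2 ≡ 8^2 = 64 ≡ 64 (mod 119)
8^4 ≡ 64^2 = 4096 ≡ 50 (mod 119)
8^8 ≡ 50^2 = 2500 ≡ 1 (mod 119)
8^16 ≡ 1^2 = 1 ≡ 1 (mod 119)
8^32 ≡ 1^2 = 1 ≡ 1 (mod 119)
8^64 ≡ 1^2 = 1 ≡ 1 (mod 119)
118 = 64 + 32 + 16 + 4 + 2 in binary powers of 2.
So 8^118 ≡ 1 · 1 · 1 · 50 · 64 ≡ 106 (mod 119).
Since 106 ≠ 1, base 8 is a Fermat witness: 119 is composite.

106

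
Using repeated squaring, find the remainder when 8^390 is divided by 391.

8^1 ≡ 8 (mod 391)
8^2 ≡ 8^2 = 64 ≡ 64 (mod 391)
8^4 ≡ 64^2 = 4096 ≡ 186 (mod 391)
8^8 ≡ 186^2 = 34596 ≡ 188 (mod 391)
8^16 ≡ 188^2 = 35344 ≡ 154 (mod 391)
8^32 ≡ 154^2 = 23716 ≡ 256 (mod 391)
8^64 ≡ 256^2 = 65536 ≡ 239 (mod 391)
8^128 ≡ 239^2 = 57121 ≡ 35 (mod 391)
8^256 ≡ 35^2 = 1225 ≡ 52 (mod 391)
390 = 256 + 128 + 4 + 2 in binary powers of 2.
So 8^390 ≡ 52 · 35 · 186 · 64 ≡ 361 (mod 391).
Since 361 ≠ 1, base 8 is a Fermat witness: 391 is composite.

361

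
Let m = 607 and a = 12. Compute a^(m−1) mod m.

1

12^1 ≡ 12 (mod 607)
12^2 ≡ 12^2 = 144 ≡ 144 (mod 607)
12^4 ≡ 144^2 = 20736 ≡ 98 (mod 607)
12^8 ≡ 98^2 = 9604 ≡ 499 (mod 607)
12^16 ≡ 499^2 = 249001 ≡ 131 (mod 607)
12^32 ≡ 131^2 = 17161 ≡ 165 (mod 607)
12^64 ≡ 165^2 = 27225 ≡ 517 (mod 607)
12^128 ≡ 517^2 = 267289 ≡ 209 (mod 607)
12^256 ≡ 209^2 = 43681 ≡ 584 (mod 607)
12^512 ≡ 584^2 = 341056 ≡ 529 (mod 607)
606 = 512 + 64 + 16 + 8 + 4 + 2 in binary powers of 2.
So 12^606 ≡ 529 · 517 · 131 · 499 · 98 · 144 ≡ 1 (mod 607).
Since the result is 1, base 12 gives no evidence that 607 is composite.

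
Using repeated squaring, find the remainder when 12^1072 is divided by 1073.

900

12^1 ≡ 12 (mod 1073)
12^2 ≡ 12^2 = 144 ≡ 144 (mod 1073)
12^4 ≡ 144^2 = 20736 ≡ 349 (mod 1073)
12^8 ≡ 349^2 = 121801 ≡ 552 (mod 1073)
12^16 ≡ 552^2 = 304704 ≡ 1045 (mod 1073)
12^32 ≡ 1045^2 = 1092025 ≡ 784 (mod 1073)
12^64 ≡ 784^2 = 614656 ≡ 900 (mod 1073)
12^128 ≡ 900^2 = 810000 ≡ 958 (mod 1073)
12^256 ≡ 958^2 = 917764 ≡ 349 (mod 1073)
12^512 ≡ 349^2 = 121801 ≡ 552 (mod 1073)
12^1024 ≡ 552^2 = 304704 ≡ 1045 (mod 1073)
1072 = 1024 + 32 + 16 in binary powers of 2.
So 12^1072 ≡ 1045 · 784 · 1045 ≡ 900 (mod 1073).
Since 900 ≠ 1, base 12 is a Fermat witness: 1073 is composite.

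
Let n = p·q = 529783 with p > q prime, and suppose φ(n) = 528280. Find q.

φ(n) = (p−1)(q−1) = n − (p+q) + 1, so p + q = 529783 − 528280 + 1 = 1504.
p and q are the roots of t² − 1504t + 529783 = 0.
Discriminant: 1504² − 4·529783 = 2262016 − 2119132 = 142884; √142884 = 378.
q = (1504 − 378)/2 = 563, p = (1504 + 378)/2 = 941.
Check: 563 · 941 = 529783.

563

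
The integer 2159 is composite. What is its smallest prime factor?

17

2159 is odd.
Digit sum 17, not divisible by 3.
Ends in 9: not divisible by 5.
7: 2159 = 7·308 + 3
11: 2159 = 11·196 + 3
13: 2159 = 13·166 + 1
17: 2159 = 17·127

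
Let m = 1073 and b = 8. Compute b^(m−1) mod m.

803

8^1 ≡ 8 (mod 1073)
8^2 ≡ 8^2 = 64 ≡ 64 (mod 1073)
8^4 ≡ 64^2 = 4096 ≡ 877 (mod 1073)
8^8 ≡ 877^2 = 769129 ≡ 861 (mod 1073)
8^16 ≡ 861^2 = 741321 ≡ 951 (mod 1073)
8^32 ≡ 951^2 = 904401 ≡ 935 (mod 1073)
8^64 ≡ 935^2 = 874225 ≡ 803 (mod 1073)
8^128 ≡ 803^2 = 644809 ≡ 1009 (mod 1073)
8^256 ≡ 1009^2 = 1018081 ≡ 877 (mod 1073)
8^512 ≡ 877^2 = 769129 ≡ 861 (mod 1073)
8^1024 ≡ 861^2 = 741321 ≡ 951 (mod 1073)
1072 = 1024 + 32 + 16 in binary powers of 2.
So 8^1072 ≡ 951 · 935 · 951 ≡ 803 (mod 1073).
Since 803 ≠ 1, base 8 is a Fermat witness: 1073 is composite.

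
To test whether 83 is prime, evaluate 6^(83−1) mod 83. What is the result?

6^1 ≡ 6 (mod 83)
6^2 ≡ 6^2 = 36 ≡ 36 (mod 83)
6^4 ≡ 36^2 = 1296 ≡ 51 (mod 83)
6^8 ≡ 51^2 = 2601 ≡ 28 (mod 83)
6^16 ≡ 28^2 = 784 ≡ 37 (mod 83)
6^32 ≡ 37^2 = 1369 ≡ 41 (mod 83)
6^64 ≡ 41^2 = 1681 ≡ 21 (mod 83)
82 = 64 + 16 + 2 in binary powers of 2.
So 6^82 ≡ 21 · 37 · 36 ≡ 1 (mod 83).
Since the result is 1, base 6 gives no evidence that 83 is composite.

1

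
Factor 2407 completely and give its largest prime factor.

2407 = 29 · 83
83 is prime.
So 2407 = 29 · 83; the largest prime factor is 83.

83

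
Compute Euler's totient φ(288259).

270600

Factor: 288259 = 23 · 83 · 151.
φ(288259) = (23−1) · (83−1) · (151−1) = 22 · 82 · 150 = 270600.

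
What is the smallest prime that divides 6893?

6893 is odd.
Digit sum 26, not divisible by 3.
Ends in 3: not divisible by 5.
7: 6893 = 7·984 + 5
11: 6893 = 11·626 + 7
13: 6893 = 13·530 + 3
17: 6893 = 17·405 + 8
19: 6893 = 19·362 + 15
23: 6893 = 23·299 + 16
29: 6893 = 29·237 + 20
31: 6893 = 31·222 + 11
37: 6893 = 37·186 + 11
41: 6893 = 41·168 + 5
43: 6893 = 43·160 + 13
47: 6893 = 47·146 + 31
53: 6893 = 53·130 + 3
59: 6893 = 59·116 + 49
61: 6893 = 61·113

61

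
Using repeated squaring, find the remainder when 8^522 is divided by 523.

1

8^1 ≡ 8 (mod 523)
8^2 ≡ 8^2 = 64 ≡ 64 (mod 523)
8^4 ≡ 64^2 = 4096 ≡ 435 (mod 523)
8^8 ≡ 435^2 = 189225 ≡ 422 (mod 523)
8^16 ≡ 422^2 = 178084 ≡ 264 (mod 523)
8^32 ≡ 264^2 = 69696 ≡ 137 (mod 523)
8^64 ≡ 137^2 = 18769 ≡ 464 (mod 523)
8^128 ≡ 464^2 = 215296 ≡ 343 (mod 523)
8^256 ≡ 343^2 = 117649 ≡ 497 (mod 523)
8^512 ≡ 497^2 = 247009 ≡ 153 (mod 523)
522 = 512 + 8 + 2 in binary powers of 2.
So 8^522 ≡ 153 · 422 · 64 ≡ 1 (mod 523).
Since the result is 1, base 8 gives no evidence that 523 is composite.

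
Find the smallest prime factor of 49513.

67

49513 is odd.
Digit sum 22, not divisible by 3.
Ends in 3: not divisible by 5.
7: 49513 = 7·7073 + 2
11: 49513 = 11·4501 + 2
13: 49513 = 13·3808 + 9
17: 49513 = 17·2912 + 9
19: 49513 = 19·2605 + 18
23: 49513 = 23·2152 + 17
29: 49513 = 29·1707 + 10
31: 49513 = 31·1597 + 6
37: 49513 = 37·1338 + 7
41: 49513 = 41·1207 + 26
43: 49513 = 43·1151 + 20
47: 49513 = 47·1053 + 22
53: 49513 = 53·934 + 11
59: 49513 = 59·839 + 12
61: 49513 = 61·811 + 42
67: 49513 = 67·739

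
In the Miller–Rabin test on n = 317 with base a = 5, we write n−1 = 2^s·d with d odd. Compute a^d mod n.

114

317 − 1 = 316 = 2^2 · 79, so d = 79.
5^1 ≡ 5 (mod 317)
5^2 ≡ 5^2 = 25 ≡ 25 (mod 317)
5^4 ≡ 25^2 = 625 ≡ 308 (mod 317)
5^8 ≡ 308^2 = 94864 ≡ 81 (mod 317)
5^16 ≡ 81^2 = 6561 ≡ 221 (mod 317)
5^32 ≡ 221^2 = 48841 ≡ 23 (mod 317)
5^64 ≡ 23^2 = 529 ≡ 212 (mod 317)
79 = 64 + 8 + 4 + 2 + 1 in binary powers of 2.
So 5^79 ≡ 212 · 81 · 308 · 25 · 5 ≡ 114 (mod 317).
Squaring chain: 114 → 316; reaches −1, so base 5 does not prove 317 composite.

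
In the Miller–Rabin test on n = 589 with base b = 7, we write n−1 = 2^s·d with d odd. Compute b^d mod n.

589 − 1 = 588 = 2^2 · 147, so d = 147.
7^1 ≡ 7 (mod 589)
7^2 ≡ 7^2 = 49 ≡ 49 (mod 589)
7^4 ≡ 49^2 = 2401 ≡ 45 (mod 589)
7^8 ≡ 45^2 = 2025 ≡ 258 (mod 589)
7^16 ≡ 258^2 = 66564 ≡ 7 (mod 589)
7^32 ≡ 7^2 = 49 ≡ 49 (mod 589)
7^64 ≡ 49^2 = 2401 ≡ 45 (mod 589)
7^128 ≡ 45^2 = 2025 ≡ 258 (mod 589)
147 = 128 + 16 + 2 + 1 in binary powers of 2.
So 7^147 ≡ 258 · 7 · 49 · 7 ≡ 419 (mod 589).
Squaring chain: 419 → 39; never reaches −1, so base 7 is a Miller–Rabin witness that 589 is composite.

419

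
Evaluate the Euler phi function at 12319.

Factor: 12319 = 97 · 127.
φ(12319) = (97−1) · (127−1) = 96 · 126 = 12096.

12096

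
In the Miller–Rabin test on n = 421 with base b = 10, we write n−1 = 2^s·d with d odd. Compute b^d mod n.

392

421 − 1 = 420 = 2^2 · 105, so d = 105.
10^1 ≡ 10 (mod 421)
10^2 ≡ 10^2 = 100 ≡ 100 (mod 421)
10^4 ≡ 100^2 = 10000 ≡ 317 (mod 421)
10^8 ≡ 317^2 = 100489 ≡ 291 (mod 421)
10^16 ≡ 291^2 = 84681 ≡ 60 (mod 421)
10^32 ≡ 60^2 = 3600 ≡ 232 (mod 421)
10^64 ≡ 232^2 = 53824 ≡ 357 (mod 421)
105 = 64 + 32 + 8 + 1 in binary powers of 2.
So 10^105 ≡ 357 · 232 · 291 · 10 ≡ 392 (mod 421).
Squaring chain: 392 → 420; reaches −1, so base 10 does not prove 421 composite.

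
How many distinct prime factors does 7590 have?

5

7590 = 2 · 3795
3795 = 3 · 1265
1265 = 5 · 253
253 = 11 · 23
7590 = 2 · 3 · 5 · 11 · 23, which has 5 distinct prime factors.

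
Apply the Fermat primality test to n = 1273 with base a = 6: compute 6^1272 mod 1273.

558

6^1 ≡ 6 (mod 1273)
6^2 ≡ 6^2 = 36 ≡ 36 (mod 1273)
6^4 ≡ 36^2 = 1296 ≡ 23 (mod 1273)
6^8 ≡ 23^2 = 529 ≡ 529 (mod 1273)
6^16 ≡ 529^2 = 279841 ≡ 1054 (mod 1273)
6^32 ≡ 1054^2 = 1110916 ≡ 860 (mod 1273)
6^64 ≡ 860^2 = 739600 ≡ 1260 (mod 1273)
6^128 ≡ 1260^2 = 1587600 ≡ 169 (mod 1273)
6^256 ≡ 169^2 = 28561 ≡ 555 (mod 1273)
6^512 ≡ 555^2 = 308025 ≡ 1232 (mod 1273)
6^1024 ≡ 1232^2 = 1517824 ≡ 408 (mod 1273)
1272 = 1024 + 128 + 64 + 32 + 16 + 8 in binary powers of 2.
So 6^1272 ≡ 408 · 169 · 1260 · 860 · 1054 · 529 ≡ 558 (mod 1273).
Since 558 ≠ 1, base 6 is a Fermat witness: 1273 is composite.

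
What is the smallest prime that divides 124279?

124279 is odd.
Digit sum 25, not divisible by 3.
Ends in 9: not divisible by 5.
7: 124279 = 7·17754 + 1
11: 124279 = 11·11298 + 1
13: 124279 = 13·9559 + 12
17: 124279 = 17·7310 + 9
19: 124279 = 19·6541

19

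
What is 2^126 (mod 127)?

1

2^1 ≡ 2 (mod 127)
2^2 ≡ 2^2 = 4 ≡ 4 (mod 127)
2^4 ≡ 4^2 = 16 ≡ 16 (mod 127)
2^8 ≡ 16^2 = 256 ≡ 2 (mod 127)
2^16 ≡ 2^2 = 4 ≡ 4 (mod 127)
2^32 ≡ 4^2 = 16 ≡ 16 (mod 127)
2^64 ≡ 16^2 = 256 ≡ 2 (mod 127)
126 = 64 + 32 + 16 + 8 + 4 + 2 in binary powers of 2.
So 2^126 ≡ 2 · 16 · 4 · 2 · 16 · 4 ≡ 1 (mod 127).
Since the result is 1, base 2 gives no evidence that 127 is composite.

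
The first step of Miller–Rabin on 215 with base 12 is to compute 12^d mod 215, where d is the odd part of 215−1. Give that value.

28

215 − 1 = 214 = 2^1 · 107, so d = 107.
12^1 ≡ 12 (mod 215)
12^2 ≡ 12^2 = 144 ≡ 144 (mod 215)
12^4 ≡ 144^2 = 20736 ≡ 96 (mod 215)
12^8 ≡ 96^2 = 9216 ≡ 186 (mod 215)
12^16 ≡ 186^2 = 34596 ≡ 196 (mod 215)
12^32 ≡ 196^2 = 38416 ≡ 146 (mod 215)
12^64 ≡ 146^2 = 21316 ≡ 31 (mod 215)
107 = 64 + 32 + 8 + 2 + 1 in binary powers of 2.
So 12^107 ≡ 31 · 146 · 186 · 144 · 12 ≡ 28 (mod 215).
Squaring chain: 28; never reaches −1, so base 12 is a Miller–Rabin witness that 215 is composite.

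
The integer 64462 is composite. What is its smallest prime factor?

64462 is even: 2 divides it.

2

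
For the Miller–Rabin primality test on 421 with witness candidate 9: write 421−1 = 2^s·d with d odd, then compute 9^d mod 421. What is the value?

421 − 1 = 420 = 2^2 · 105, so d = 105.
9^1 ≡ 9 (mod 421)
9^2 ≡ 9^2 = 81 ≡ 81 (mod 421)
9^4 ≡ 81^2 = 6561 ≡ 246 (mod 421)
9^8 ≡ 246^2 = 60516 ≡ 313 (mod 421)
9^16 ≡ 313^2 = 97969 ≡ 297 (mod 421)
9^32 ≡ 297^2 = 88209 ≡ 220 (mod 421)
9^64 ≡ 220^2 = 48400 ≡ 406 (mod 421)
105 = 64 + 32 + 8 + 1 in binary powers of 2.
So 9^105 ≡ 406 · 220 · 313 · 9 ≡ 1 (mod 421).
Since 9^d ≡ 1 (mod 421), base 9 does not prove 421 composite.

1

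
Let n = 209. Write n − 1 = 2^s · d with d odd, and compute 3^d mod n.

71

209 − 1 = 208 = 2^4 · 13, so d = 13.
3^1 ≡ 3 (mod 209)
3^2 ≡ 3^2 = 9 ≡ 9 (mod 209)
3^4 ≡ 9^2 = 81 ≡ 81 (mod 209)
3^8 ≡ 81^2 = 6561 ≡ 82 (mod 209)
13 = 8 + 4 + 1 in binary powers of 2.
So 3^13 ≡ 82 · 81 · 3 ≡ 71 (mod 209).
Squaring chain: 71 → 25 → 207 → 4; never reaches −1, so base 3 is a Miller–Rabin witness that 209 is composite.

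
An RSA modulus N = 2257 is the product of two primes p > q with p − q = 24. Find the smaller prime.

37

Since p = q + 24, we have 2257 = q(q + 24), so q² + 24q − 2257 = 0.
Discriminant: 24² + 4·2257 = 576 + 9028 = 9604; √9604 = 98.
q = (−24 + 98)/2 = 37, and p = q + 24 = 61.
Check: 37 · 61 = 2257.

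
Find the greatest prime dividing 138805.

138805 = 5 · 27761
27761 = 17 · 1633
1633 = 23 · 71
71 is prime.
So 138805 = 5 · 17 · 23 · 71; the largest prime factor is 71.

71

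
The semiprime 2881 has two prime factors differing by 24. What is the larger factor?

Since p = q + 24, we have 2881 = q(q + 24), so q² + 24q − 2881 = 0.
Discriminant: 24² + 4·2881 = 576 + 11524 = 12100; √12100 = 110.
q = (−24 + 110)/2 = 43, and p = q + 24 = 67.
Check: 43 · 67 = 2881.

67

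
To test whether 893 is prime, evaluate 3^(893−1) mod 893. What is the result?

852

3^1 ≡ 3 (mod 893)
3^2 ≡ 3^2 = 9 ≡ 9 (mod 893)
3^4 ≡ 9^2 = 81 ≡ 81 (mod 893)
3^8 ≡ 81^2 = 6561 ≡ 310 (mod 893)
3^16 ≡ 310^2 = 96100 ≡ 549 (mod 893)
3^32 ≡ 549^2 = 301401 ≡ 460 (mod 893)
3^64 ≡ 460^2 = 211600 ≡ 852 (mod 893)
3^128 ≡ 852^2 = 725904 ≡ 788 (mod 893)
3^256 ≡ 788^2 = 620944 ≡ 309 (mod 893)
3^512 ≡ 309^2 = 95481 ≡ 823 (mod 893)
892 = 512 + 256 + 64 + 32 + 16 + 8 + 4 in binary powers of 2.
So 3^892 ≡ 823 · 309 · 852 · 460 · 549 · 310 · 81 ≡ 852 (mod 893).
Since 852 ≠ 1, base 3 is a Fermat witness: 893 is composite.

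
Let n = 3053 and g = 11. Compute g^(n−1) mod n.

11^1 ≡ 11 (mod 3053)
11^2 ≡ 11^2 = 121 ≡ 121 (mod 3053)
11^4 ≡ 121^2 = 14641 ≡ 2429 (mod 3053)
11^8 ≡ 2429^2 = 5900041 ≡ 1645 (mod 3053)
11^16 ≡ 1645^2 = 2706025 ≡ 1067 (mod 3053)
11^32 ≡ 1067^2 = 1138489 ≡ 2773 (mod 3053)
11^64 ≡ 2773^2 = 7689529 ≡ 2075 (mod 3053)
11^128 ≡ 2075^2 = 4305625 ≡ 895 (mod 3053)
11^256 ≡ 895^2 = 801025 ≡ 1139 (mod 3053)
11^512 ≡ 1139^2 = 1297321 ≡ 2849 (mod 3053)
11^1024 ≡ 2849^2 = 8116801 ≡ 1927 (mod 3053)
11^2048 ≡ 1927^2 = 3713329 ≡ 881 (mod 3053)
3052 = 2048 + 512 + 256 + 128 + 64 + 32 + 8 + 4 in binary powers of 2.
So 11^3052 ≡ 881 · 2849 · 1139 · 895 · 2075 · 2773 · 1645 · 2429 ≡ 2968 (mod 3053).
Since 2968 ≠ 1, base 11 is a Fermat witness: 3053 is composite.

2968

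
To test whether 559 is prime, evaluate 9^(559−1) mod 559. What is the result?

9^1 ≡ 9 (mod 559)
9^2 ≡ 9^2 = 81 ≡ 81 (mod 559)
9^4 ≡ 81^2 = 6561 ≡ 412 (mod 559)
9^8 ≡ 412^2 = 169744 ≡ 367 (mod 559)
9^16 ≡ 367^2 = 134689 ≡ 529 (mod 559)
9^32 ≡ 529^2 = 279841 ≡ 341 (mod 559)
9^64 ≡ 341^2 = 116281 ≡ 9 (mod 559)
9^128 ≡ 9^2 = 81 ≡ 81 (mod 559)
9^256 ≡ 81^2 = 6561 ≡ 412 (mod 559)
9^512 ≡ 412^2 = 169744 ≡ 367 (mod 559)
558 = 512 + 32 + 8 + 4 + 2 in binary powers of 2.
So 9^558 ≡ 367 · 341 · 367 · 412 · 81 ≡ 274 (mod 559).
Since 274 ≠ 1, base 9 is a Fermat witness: 559 is composite.

274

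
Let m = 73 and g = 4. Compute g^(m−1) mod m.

1

4^1 ≡ 4 (mod 73)
4^2 ≡ 4^2 = 16 ≡ 16 (mod 73)
4^4 ≡ 16^2 = 256 ≡ 37 (mod 73)
4^8 ≡ 37^2 = 1369 ≡ 55 (mod 73)
4^16 ≡ 55^2 = 3025 ≡ 32 (mod 73)
4^32 ≡ 32^2 = 1024 ≡ 2 (mod 73)
4^64 ≡ 2^2 = 4 ≡ 4 (mod 73)
72 = 64 + 8 in binary powers of 2.
So 4^72 ≡ 4 · 55 ≡ 1 (mod 73).
Since the result is 1, base 4 gives no evidence that 73 is composite.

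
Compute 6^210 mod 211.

1

6^1 ≡ 6 (mod 211)
6^2 ≡ 6^2 = 36 ≡ 36 (mod 211)
6^4 ≡ 36^2 = 1296 ≡ 30 (mod 211)
6^8 ≡ 30^2 = 900 ≡ 56 (mod 211)
6^16 ≡ 56^2 = 3136 ≡ 182 (mod 211)
6^32 ≡ 182^2 = 33124 ≡ 208 (mod 211)
6^64 ≡ 208^2 = 43264 ≡ 9 (mod 211)
6^128 ≡ 9^2 = 81 ≡ 81 (mod 211)
210 = 128 + 64 + 16 + 2 in binary powers of 2.
So 6^210 ≡ 81 · 9 · 182 · 36 ≡ 1 (mod 211).
Since the result is 1, base 6 gives no evidence that 211 is composite.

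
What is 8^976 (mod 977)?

1

8^1 ≡ 8 (mod 977)
8^2 ≡ 8^2 = 64 ≡ 64 (mod 977)
8^4 ≡ 64^2 = 4096 ≡ 188 (mod 977)
8^8 ≡ 188^2 = 35344 ≡ 172 (mod 977)
8^16 ≡ 172^2 = 29584 ≡ 274 (mod 977)
8^32 ≡ 274^2 = 75076 ≡ 824 (mod 977)
8^64 ≡ 824^2 = 678976 ≡ 938 (mod 977)
8^128 ≡ 938^2 = 879844 ≡ 544 (mod 977)
8^256 ≡ 544^2 = 295936 ≡ 882 (mod 977)
8^512 ≡ 882^2 = 777924 ≡ 232 (mod 977)
976 = 512 + 256 + 128 + 64 + 16 in binary powers of 2.
So 8^976 ≡ 232 · 882 · 544 · 938 · 274 ≡ 1 (mod 977).
Since the result is 1, base 8 gives no evidence that 977 is composite.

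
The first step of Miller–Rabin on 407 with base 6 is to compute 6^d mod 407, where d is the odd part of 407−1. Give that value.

216

407 − 1 = 406 = 2^1 · 203, so d = 203.
6^1 ≡ 6 (mod 407)
6^2 ≡ 6^2 = 36 ≡ 36 (mod 407)
6^4 ≡ 36^2 = 1296 ≡ 75 (mod 407)
6^8 ≡ 75^2 = 5625 ≡ 334 (mod 407)
6^16 ≡ 334^2 = 111556 ≡ 38 (mod 407)
6^32 ≡ 38^2 = 1444 ≡ 223 (mod 407)
6^64 ≡ 223^2 = 49729 ≡ 75 (mod 407)
6^128 ≡ 75^2 = 5625 ≡ 334 (mod 407)
203 = 128 + 64 + 8 + 2 + 1 in binary powers of 2.
So 6^203 ≡ 334 · 75 · 334 · 36 · 6 ≡ 216 (mod 407).
Squaring chain: 216; never reaches −1, so base 6 is a Miller–Rabin witness that 407 is composite.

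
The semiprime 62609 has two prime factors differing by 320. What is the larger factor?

457

Since p = q + 320, we have 62609 = q(q + 320), so q² + 320q − 62609 = 0.
Discriminant: 320² + 4·62609 = 102400 + 250436 = 352836; √352836 = 594.
q = (−320 + 594)/2 = 137, and p = q + 320 = 457.
Check: 137 · 457 = 62609.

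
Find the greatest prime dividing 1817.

1817 = 23 · 79
79 is prime.
So 1817 = 23 · 79; the largest prime factor is 79.

79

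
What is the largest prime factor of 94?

94 = 2 · 47
47 is prime.
So 94 = 2 · 47; the largest prime factor is 47.

47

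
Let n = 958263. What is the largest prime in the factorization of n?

97

958263 = 3 · 319421
319421 = 37 · 8633
8633 = 89 · 97
97 is prime.
So 958263 = 3 · 37 · 89 · 97; the largest prime factor is 97.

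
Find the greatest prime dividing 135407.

135407 = 43 · 3149
3149 = 47 · 67
67 is prime.
So 135407 = 43 · 47 · 67; the largest prime factor is 67.

67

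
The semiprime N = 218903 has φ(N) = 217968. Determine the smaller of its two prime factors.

457

φ(n) = (p−1)(q−1) = n − (p+q) + 1, so p + q = 218903 − 217968 + 1 = 936.
p and q are the roots of t² − 936t + 218903 = 0.
Discriminant: 936² − 4·218903 = 876096 − 875612 = 484; √484 = 22.
q = (936 − 22)/2 = 457, p = (936 + 22)/2 = 479.
Check: 457 · 479 = 218903.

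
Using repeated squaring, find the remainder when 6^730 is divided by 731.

6^1 ≡ 6 (mod 731)
6^2 ≡ 6^2 = 36 ≡ 36 (mod 731)
6^4 ≡ 36^2 = 1296 ≡ 565 (mod 731)
6^8 ≡ 565^2 = 319225 ≡ 509 (mod 731)
6^16 ≡ 509^2 = 259081 ≡ 307 (mod 731)
6^32 ≡ 307^2 = 94249 ≡ 681 (mod 731)
6^64 ≡ 681^2 = 463761 ≡ 307 (mod 731)
6^128 ≡ 307^2 = 94249 ≡ 681 (mod 731)
6^256 ≡ 681^2 = 463761 ≡ 307 (mod 731)
6^512 ≡ 307^2 = 94249 ≡ 681 (mod 731)
730 = 512 + 128 + 64 + 16 + 8 + 2 in binary powers of 2.
So 6^730 ≡ 681 · 681 · 307 · 307 · 509 · 36 ≡ 49 (mod 731).
Since 49 ≠ 1, base 6 is a Fermat witness: 731 is composite.

49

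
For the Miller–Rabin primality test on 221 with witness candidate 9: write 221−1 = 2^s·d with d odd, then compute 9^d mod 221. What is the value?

221 − 1 = 220 = 2^2 · 55, so d = 55.
9^1 ≡ 9 (mod 221)
9^2 ≡ 9^2 = 81 ≡ 81 (mod 221)
9^4 ≡ 81^2 = 6561 ≡ 152 (mod 221)
9^8 ≡ 152^2 = 23104 ≡ 120 (mod 221)
9^16 ≡ 120^2 = 14400 ≡ 35 (mod 221)
9^32 ≡ 35^2 = 1225 ≡ 120 (mod 221)
55 = 32 + 16 + 4 + 2 + 1 in binary powers of 2.
So 9^55 ≡ 120 · 35 · 152 · 81 · 9 ≡ 87 (mod 221).
Squaring chain: 87 → 55; never reaches −1, so base 9 is a Miller–Rabin witness that 221 is composite.

87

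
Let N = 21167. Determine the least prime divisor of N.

61

21167 is odd.
Digit sum 17, not divisible by 3.
Ends in 7: not divisible by 5.
7: 21167 = 7·3023 + 6
11: 21167 = 11·1924 + 3
13: 21167 = 13·1628 + 3
17: 21167 = 17·1245 + 2
19: 21167 = 19·1114 + 1
23: 21167 = 23·920 + 7
29: 21167 = 29·729 + 26
31: 21167 = 31·682 + 25
37: 21167 = 37·572 + 3
41: 21167 = 41·516 + 11
43: 21167 = 43·492 + 11
47: 21167 = 47·450 + 17
53: 21167 = 53·399 + 20
59: 21167 = 59·358 + 45
61: 21167 = 61·347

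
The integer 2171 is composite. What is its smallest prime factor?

13

2171 is odd.
Digit sum 11, not divisible by 3.
Ends in 1: not divisible by 5.
7: 2171 = 7·310 + 1
11: 2171 = 11·197 + 4
13: 2171 = 13·167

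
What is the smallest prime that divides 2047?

23

2047 is odd.
Digit sum 13, not divisible by 3.
Ends in 7: not divisible by 5.
7: 2047 = 7·292 + 3
11: 2047 = 11·186 + 1
13: 2047 = 13·157 + 6
17: 2047 = 17·120 + 7
19: 2047 = 19·107 + 14
23: 2047 = 23·89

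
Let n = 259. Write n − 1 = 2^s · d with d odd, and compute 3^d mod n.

259 − 1 = 258 = 2^1 · 129, so d = 129.
3^1 ≡ 3 (mod 259)
3^2 ≡ 3^2 = 9 ≡ 9 (mod 259)
3^4 ≡ 9^2 = 81 ≡ 81 (mod 259)
3^8 ≡ 81^2 = 6561 ≡ 86 (mod 259)
3^16 ≡ 86^2 = 7396 ≡ 144 (mod 259)
3^32 ≡ 144^2 = 20736 ≡ 16 (mod 259)
3^64 ≡ 16^2 = 256 ≡ 256 (mod 259)
3^128 ≡ 256^2 = 65536 ≡ 9 (mod 259)
129 = 128 + 1 in binary powers of 2.
So 3^129 ≡ 9 · 3 ≡ 27 (mod 259).
Squaring chain: 27; never reaches −1, so base 3 is a Miller–Rabin witness that 259 is composite.

27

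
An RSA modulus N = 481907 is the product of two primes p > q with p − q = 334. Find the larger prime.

Since p = q + 334, we have 481907 = q(q + 334), so q² + 334q − 481907 = 0.
Discriminant: 334² + 4·481907 = 111556 + 1927628 = 2039184; √2039184 = 1428.
q = (−334 + 1428)/2 = 547, and p = q + 334 = 881.
Check: 547 · 881 = 481907.

881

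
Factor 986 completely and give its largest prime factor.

29

986 = 2 · 493
493 = 17 · 29
29 is prime.
So 986 = 2 · 17 · 29; the largest prime factor is 29.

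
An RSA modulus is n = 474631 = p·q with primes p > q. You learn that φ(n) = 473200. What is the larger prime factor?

φ(n) = (p−1)(q−1) = n − (p+q) + 1, so p + q = 474631 − 473200 + 1 = 1432.
p and q are the roots of t² − 1432t + 474631 = 0.
Discriminant: 1432² − 4·474631 = 2050624 − 1898524 = 152100; √152100 = 390.
q = (1432 − 390)/2 = 521, p = (1432 + 390)/2 = 911.
Check: 521 · 911 = 474631.

911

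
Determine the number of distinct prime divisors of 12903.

4

12903 = 3 · 4301
4301 = 11 · 391
391 = 17 · 23
12903 = 3 · 11 · 17 · 23, which has 4 distinct prime factors.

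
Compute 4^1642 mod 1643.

574

4^1 ≡ 4 (mod 1643)
4^2 ≡ 4^2 = 16 ≡ 16 (mod 1643)
4^4 ≡ 16^2 = 256 ≡ 256 (mod 1643)
4^8 ≡ 256^2 = 65536 ≡ 1459 (mod 1643)
4^16 ≡ 1459^2 = 2128681 ≡ 996 (mod 1643)
4^32 ≡ 996^2 = 992016 ≡ 1287 (mod 1643)
4^64 ≡ 1287^2 = 1656369 ≡ 225 (mod 1643)
4^128 ≡ 225^2 = 50625 ≡ 1335 (mod 1643)
4^256 ≡ 1335^2 = 1782225 ≡ 1213 (mod 1643)
4^512 ≡ 1213^2 = 1471369 ≡ 884 (mod 1643)
4^1024 ≡ 884^2 = 781456 ≡ 1031 (mod 1643)
1642 = 1024 + 512 + 64 + 32 + 8 + 2 in binary powers of 2.
So 4^1642 ≡ 1031 · 884 · 225 · 1287 · 1459 · 16 ≡ 574 (mod 1643).
Since 574 ≠ 1, base 4 is a Fermat witness: 1643 is composite.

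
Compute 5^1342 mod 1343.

5^1 ≡ 5 (mod 1343)
5^2 ≡ 5^2 = 25 ≡ 25 (mod 1343)
5^4 ≡ 25^2 = 625 ≡ 625 (mod 1343)
5^8 ≡ 625^2 = 390625 ≡ 1155 (mod 1343)
5^16 ≡ 1155^2 = 1334025 ≡ 426 (mod 1343)
5^32 ≡ 426^2 = 181476 ≡ 171 (mod 1343)
5^64 ≡ 171^2 = 29241 ≡ 1038 (mod 1343)
5^128 ≡ 1038^2 = 1077444 ≡ 358 (mod 1343)
5^256 ≡ 358^2 = 128164 ≡ 579 (mod 1343)
5^512 ≡ 579^2 = 335241 ≡ 834 (mod 1343)
5^1024 ≡ 834^2 = 695556 ≡ 1225 (mod 1343)
1342 = 1024 + 256 + 32 + 16 + 8 + 4 + 2 in binary powers of 2.
So 5^1342 ≡ 1225 · 579 · 171 · 426 · 1155 · 625 · 25 ≡ 1137 (mod 1343).
Since 1137 ≠ 1, base 5 is a Fermat witness: 1343 is composite.

1137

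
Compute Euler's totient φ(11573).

Factor: 11573 = 71 · 163.
φ(11573) = (71−1) · (163−1) = 70 · 162 = 11340.

11340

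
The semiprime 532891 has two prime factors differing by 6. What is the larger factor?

733

Since p = q + 6, we have 532891 = q(q + 6), so q² + 6q − 532891 = 0.
Discriminant: 6² + 4·532891 = 36 + 2131564 = 2131600; √2131600 = 1460.
q = (−6 + 1460)/2 = 727, and p = q + 6 = 733.
Check: 727 · 733 = 532891.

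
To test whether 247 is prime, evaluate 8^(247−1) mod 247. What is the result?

8^1 ≡ 8 (mod 247)
8^2 ≡ 8^2 = 64 ≡ 64 (mod 247)
8^4 ≡ 64^2 = 4096 ≡ 144 (mod 247)
8^8 ≡ 144^2 = 20736 ≡ 235 (mod 247)
8^16 ≡ 235^2 = 55225 ≡ 144 (mod 247)
8^32 ≡ 144^2 = 20736 ≡ 235 (mod 247)
8^64 ≡ 235^2 = 55225 ≡ 144 (mod 247)
8^128 ≡ 144^2 = 20736 ≡ 235 (mod 247)
246 = 128 + 64 + 32 + 16 + 4 + 2 in binary powers of 2.
So 8^246 ≡ 235 · 144 · 235 · 144 · 144 · 64 ≡ 77 (mod 247).
Since 77 ≠ 1, base 8 is a Fermat witness: 247 is composite.

77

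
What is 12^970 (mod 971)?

12^1 ≡ 12 (mod 971)
12^2 ≡ 12^2 = 144 ≡ 144 (mod 971)
12^4 ≡ 144^2 = 20736 ≡ 345 (mod 971)
12^8 ≡ 345^2 = 119025 ≡ 563 (mod 971)
12^16 ≡ 563^2 = 316969 ≡ 423 (mod 971)
12^32 ≡ 423^2 = 178929 ≡ 265 (mod 971)
12^64 ≡ 265^2 = 70225 ≡ 313 (mod 971)
12^128 ≡ 313^2 = 97969 ≡ 869 (mod 971)
12^256 ≡ 869^2 = 755161 ≡ 694 (mod 971)
12^512 ≡ 694^2 = 481636 ≡ 20 (mod 971)
970 = 512 + 256 + 128 + 64 + 8 + 2 in binary powers of 2.
So 12^970 ≡ 20 · 694 · 869 · 313 · 563 · 144 ≡ 1 (mod 971).
Since the result is 1, base 12 gives no evidence that 971 is composite.

1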